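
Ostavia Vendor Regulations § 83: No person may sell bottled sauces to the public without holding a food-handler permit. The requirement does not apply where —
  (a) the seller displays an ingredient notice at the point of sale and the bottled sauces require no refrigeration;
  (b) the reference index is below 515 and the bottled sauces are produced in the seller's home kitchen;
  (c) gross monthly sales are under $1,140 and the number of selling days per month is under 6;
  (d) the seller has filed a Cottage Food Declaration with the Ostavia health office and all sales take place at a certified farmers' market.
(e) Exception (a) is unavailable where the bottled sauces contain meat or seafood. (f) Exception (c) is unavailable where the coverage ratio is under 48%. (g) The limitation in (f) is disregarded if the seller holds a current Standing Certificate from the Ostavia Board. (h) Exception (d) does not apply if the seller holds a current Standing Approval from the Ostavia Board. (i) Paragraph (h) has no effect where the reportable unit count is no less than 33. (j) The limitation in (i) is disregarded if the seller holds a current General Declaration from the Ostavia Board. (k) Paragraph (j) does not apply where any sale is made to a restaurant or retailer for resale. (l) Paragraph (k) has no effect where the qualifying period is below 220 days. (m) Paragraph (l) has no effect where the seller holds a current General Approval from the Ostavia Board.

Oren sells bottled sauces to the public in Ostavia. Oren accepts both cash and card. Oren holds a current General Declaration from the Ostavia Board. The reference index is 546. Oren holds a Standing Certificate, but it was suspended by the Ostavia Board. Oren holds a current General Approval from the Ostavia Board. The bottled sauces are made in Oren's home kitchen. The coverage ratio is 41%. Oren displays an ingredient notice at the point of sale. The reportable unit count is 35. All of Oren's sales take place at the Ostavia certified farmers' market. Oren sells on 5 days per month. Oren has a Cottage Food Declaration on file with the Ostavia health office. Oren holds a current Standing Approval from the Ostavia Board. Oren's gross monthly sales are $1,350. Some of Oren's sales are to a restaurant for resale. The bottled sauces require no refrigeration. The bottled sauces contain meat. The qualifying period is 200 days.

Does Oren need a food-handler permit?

No — exception (d) applies; Oren is not required to hold a food-handler permit.

Exception (a) is satisfied on its face — an ingredient notice is displayed; the bottled sauces are shelf-stable. But: (e) operates against (a): the bottled sauces contain meat. So (a) is unavailable.
Exception (b) does not apply: the reference index is 546, not below 515.
Exception (c) fails — gross monthly sales are $1,350, not under $1,140.
Exception (d): a Cottage Food Declaration is on file; all sales are at a certified farmers' market — every condition holds. As to paragraphs (h)–(m): (h) would limit (d) — a current Standing Approval is held — but (i) sets (h) aside: (i) operates against (h): the reportable unit count is 35, meeting the 33 threshold. (j) is engaged (a current General Declaration is held), but is itself disapplied by (k): (k) is triggered — some sales are to a restaurant for resale. (l) is engaged (the qualifying period is 200 days, below the 220 days limit), but yields to (m): (m) applies — a current General Approval is held. Exception (d) stands.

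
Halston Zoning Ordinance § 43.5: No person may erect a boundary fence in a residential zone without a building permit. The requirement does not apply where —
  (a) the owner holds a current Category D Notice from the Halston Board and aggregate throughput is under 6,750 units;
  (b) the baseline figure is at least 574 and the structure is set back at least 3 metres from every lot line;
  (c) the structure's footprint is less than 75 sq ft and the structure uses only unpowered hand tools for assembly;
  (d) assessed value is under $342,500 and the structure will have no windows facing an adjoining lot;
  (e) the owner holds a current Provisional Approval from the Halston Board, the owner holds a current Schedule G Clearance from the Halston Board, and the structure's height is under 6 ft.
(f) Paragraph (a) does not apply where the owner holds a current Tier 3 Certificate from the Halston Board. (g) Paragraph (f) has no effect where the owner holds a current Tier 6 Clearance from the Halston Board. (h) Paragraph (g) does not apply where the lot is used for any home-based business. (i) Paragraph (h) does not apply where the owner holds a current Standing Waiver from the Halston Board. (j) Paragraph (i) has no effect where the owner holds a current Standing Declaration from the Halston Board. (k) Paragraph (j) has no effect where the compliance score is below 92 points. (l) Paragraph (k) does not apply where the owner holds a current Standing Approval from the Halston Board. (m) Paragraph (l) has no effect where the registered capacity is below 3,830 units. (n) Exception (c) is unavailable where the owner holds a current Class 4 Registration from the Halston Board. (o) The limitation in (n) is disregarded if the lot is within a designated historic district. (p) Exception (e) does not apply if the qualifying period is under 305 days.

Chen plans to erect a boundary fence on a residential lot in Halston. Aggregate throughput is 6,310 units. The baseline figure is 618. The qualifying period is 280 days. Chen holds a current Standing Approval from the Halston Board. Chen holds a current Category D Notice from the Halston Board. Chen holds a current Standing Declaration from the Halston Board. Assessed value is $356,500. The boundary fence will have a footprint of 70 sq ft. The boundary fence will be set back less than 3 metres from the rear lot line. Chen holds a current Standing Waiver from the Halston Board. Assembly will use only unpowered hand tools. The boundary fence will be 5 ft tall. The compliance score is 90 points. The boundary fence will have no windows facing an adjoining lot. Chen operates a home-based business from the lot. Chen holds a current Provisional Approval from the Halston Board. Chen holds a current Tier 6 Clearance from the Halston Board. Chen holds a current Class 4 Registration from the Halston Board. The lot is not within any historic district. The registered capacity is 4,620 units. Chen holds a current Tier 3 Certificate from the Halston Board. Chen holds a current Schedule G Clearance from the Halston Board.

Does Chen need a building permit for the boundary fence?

Yes — Chen must obtain a building permit.

Exception (a): a current Category D Notice is held; aggregate throughput is 6,310 units, under the 6,750 units limit — every condition holds. But: (f) is engaged — a current Tier 3 Certificate is held. (g) is triggered (a current Tier 6 Clearance is held), but is itself disapplied by (h): (h) applies — a home-based business operates on the lot. (i) is engaged (a current Standing Waiver is held), but is displaced by (j): (j) is engaged — a current Standing Declaration is held. (k) is triggered (the compliance score is 90 points, below the 92 points limit), but is set aside by (l): (l) operates against (k): a current Standing Approval is held. (m), which would lift (l), is not triggered — the registered capacity is 4,620 units, not below 3,830 units. So (a) is unavailable.
Exception (b) does not apply: the rear setback is under 3 m.
Exception (c)'s conditions are all satisfied: the structure's footprint is 70 sq ft, less than the 75 sq ft limit; assembly uses only hand tools. However, paragraphs (n)–(o) must be considered: (n) operates against (c): a current Class 4 Registration is held. (o) is not triggered (the lot is not in a historic district), so (n) stands. So (c) is unavailable.
Exception (d) does not apply: assessed value is $356,500, not under $342,500.
All of (e)'s requirements are met (a current Provisional Approval is held; a current Schedule G Clearance is held; the structure's height is 5 ft, under the 6 ft limit). Turning to paragraph (p): (p) operates against (e): the qualifying period is 280 days, under the 305 days limit. So (e) is unavailable.
No exception is made out. Chen falls within the general rule.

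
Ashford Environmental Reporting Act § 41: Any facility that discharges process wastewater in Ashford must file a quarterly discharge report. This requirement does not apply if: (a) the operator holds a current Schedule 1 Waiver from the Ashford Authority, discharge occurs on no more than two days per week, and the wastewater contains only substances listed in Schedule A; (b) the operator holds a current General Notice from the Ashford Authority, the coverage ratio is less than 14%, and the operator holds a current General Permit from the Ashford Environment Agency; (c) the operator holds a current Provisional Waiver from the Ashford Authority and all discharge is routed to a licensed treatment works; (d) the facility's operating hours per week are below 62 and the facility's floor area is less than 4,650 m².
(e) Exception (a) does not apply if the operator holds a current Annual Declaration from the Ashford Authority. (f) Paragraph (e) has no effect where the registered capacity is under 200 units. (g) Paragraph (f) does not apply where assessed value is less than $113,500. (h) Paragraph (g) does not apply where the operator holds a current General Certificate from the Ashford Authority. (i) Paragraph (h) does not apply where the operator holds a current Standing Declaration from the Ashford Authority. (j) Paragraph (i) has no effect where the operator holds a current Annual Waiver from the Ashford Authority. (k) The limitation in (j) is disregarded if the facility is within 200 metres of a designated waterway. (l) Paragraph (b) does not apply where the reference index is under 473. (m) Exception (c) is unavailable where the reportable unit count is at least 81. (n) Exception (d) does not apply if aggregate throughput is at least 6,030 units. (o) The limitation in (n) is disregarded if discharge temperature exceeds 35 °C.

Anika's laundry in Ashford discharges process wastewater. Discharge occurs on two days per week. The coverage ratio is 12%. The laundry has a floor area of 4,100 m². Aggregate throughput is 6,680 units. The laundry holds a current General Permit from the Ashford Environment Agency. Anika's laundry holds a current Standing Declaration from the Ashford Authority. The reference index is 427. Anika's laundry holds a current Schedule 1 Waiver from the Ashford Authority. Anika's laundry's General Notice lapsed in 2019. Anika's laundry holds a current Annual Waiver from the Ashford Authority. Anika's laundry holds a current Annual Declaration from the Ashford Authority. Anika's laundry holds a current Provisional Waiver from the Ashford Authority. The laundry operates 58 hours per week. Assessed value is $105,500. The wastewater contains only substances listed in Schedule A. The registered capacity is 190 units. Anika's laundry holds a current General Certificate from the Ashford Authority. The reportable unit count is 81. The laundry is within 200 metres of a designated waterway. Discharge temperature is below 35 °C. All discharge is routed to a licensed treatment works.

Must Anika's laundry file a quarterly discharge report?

Exception (a): a current Schedule 1 Waiver is held; discharge occurs on no more than two days per week; the wastewater is Schedule-A-only — every condition holds. But applying paragraphs (e)–(k): (e) operates against (a): a current Annual Declaration is held. (f) would limit (e) — the registered capacity is 190 units, under the 200 units limit — but (g) sets (f) aside: (g) operates against (f): assessed value is $105,500, less than the $113,500 limit. (h) is engaged (a current General Certificate is held), but is overridden by (i): (i) operates — a current Standing Declaration is held. (j) would limit (i) — a current Annual Waiver is held — but (k) sets (j) aside: (k) operates — the laundry is within 200 m of a designated waterway. Exception (a) does not apply.
Exception (b) fails — the General Notice is not current.
Exception (c): a current Provisional Waiver is held; discharge is routed to a licensed treatment works — every condition holds. But applying paragraph (m): (m) operates — the reportable unit count is 81, meeting the 81 threshold. (c) is therefore removed.
Exception (d): the facility's operating hours per week are 58, below the 62 limit; the facility's floor area is 4,100 m², less than the 4,650 m² limit — every condition holds. Turning to paragraphs (n)–(o): (n) operates against (d): aggregate throughput is 6,680 units, meeting the 6,030 units threshold. (o), which would lift (n), is not triggered — discharge temperature is below 35 °C. (d) is therefore removed.
None of the exceptions is available; § 41 applies in full.

Yes — Anika's laundry must file a quarterly discharge report.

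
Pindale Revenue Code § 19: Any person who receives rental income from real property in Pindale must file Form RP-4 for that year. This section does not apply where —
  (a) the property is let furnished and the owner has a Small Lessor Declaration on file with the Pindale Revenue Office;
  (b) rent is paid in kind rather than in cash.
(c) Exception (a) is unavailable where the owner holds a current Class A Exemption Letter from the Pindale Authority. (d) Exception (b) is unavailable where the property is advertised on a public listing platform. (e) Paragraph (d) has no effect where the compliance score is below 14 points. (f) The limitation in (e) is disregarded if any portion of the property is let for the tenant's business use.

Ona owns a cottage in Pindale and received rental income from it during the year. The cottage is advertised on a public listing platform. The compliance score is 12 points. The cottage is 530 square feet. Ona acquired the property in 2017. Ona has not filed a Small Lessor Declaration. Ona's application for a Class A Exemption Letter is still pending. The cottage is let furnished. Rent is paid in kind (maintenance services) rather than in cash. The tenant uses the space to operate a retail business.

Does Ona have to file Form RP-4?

Exception (a) fails — no Small Lessor Declaration is on file.
Exception (b) is satisfied on its face — rent is paid in kind. But: (d) applies — the property is publicly advertised. (e) is engaged (the compliance score is 12 points, below the 14 points limit), but yields to (f): (f) operates against (e): the space is let for business use. So (b) is unavailable.
None of the exceptions is available; § 19 applies in full.

Yes — Ona must file Form RP-4.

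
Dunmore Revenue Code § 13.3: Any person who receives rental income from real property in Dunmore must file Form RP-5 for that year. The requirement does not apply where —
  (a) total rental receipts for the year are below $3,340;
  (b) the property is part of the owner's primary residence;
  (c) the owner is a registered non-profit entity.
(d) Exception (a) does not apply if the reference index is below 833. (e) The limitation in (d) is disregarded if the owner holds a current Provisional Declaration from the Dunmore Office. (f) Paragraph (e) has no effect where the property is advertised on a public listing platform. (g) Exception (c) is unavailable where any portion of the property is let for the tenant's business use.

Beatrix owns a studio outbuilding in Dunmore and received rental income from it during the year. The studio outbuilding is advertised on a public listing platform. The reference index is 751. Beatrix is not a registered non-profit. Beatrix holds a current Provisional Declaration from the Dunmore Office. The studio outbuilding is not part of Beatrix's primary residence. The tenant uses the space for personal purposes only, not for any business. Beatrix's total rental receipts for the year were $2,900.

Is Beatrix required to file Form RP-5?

Exception (a) is satisfied on its face — total rental receipts for the year are $2,900, below the $3,340 limit. But: (d) operates against (a): the reference index is 751, below the 833 limit. (e) would limit (d) — a current Provisional Declaration is held — but (f) sets (e) aside: (f) operates against (e): the property is publicly advertised. So (a) is unavailable.
Exception (b) requires that the property is part of the owner's primary residence; but the studio outbuilding is not part of the primary residence, so (b) is unavailable.
Exception (c) does not apply: Beatrix is not a registered non-profit.
Every exception is unavailable, so the rule governs.

Yes — Beatrix must file Form RP-5.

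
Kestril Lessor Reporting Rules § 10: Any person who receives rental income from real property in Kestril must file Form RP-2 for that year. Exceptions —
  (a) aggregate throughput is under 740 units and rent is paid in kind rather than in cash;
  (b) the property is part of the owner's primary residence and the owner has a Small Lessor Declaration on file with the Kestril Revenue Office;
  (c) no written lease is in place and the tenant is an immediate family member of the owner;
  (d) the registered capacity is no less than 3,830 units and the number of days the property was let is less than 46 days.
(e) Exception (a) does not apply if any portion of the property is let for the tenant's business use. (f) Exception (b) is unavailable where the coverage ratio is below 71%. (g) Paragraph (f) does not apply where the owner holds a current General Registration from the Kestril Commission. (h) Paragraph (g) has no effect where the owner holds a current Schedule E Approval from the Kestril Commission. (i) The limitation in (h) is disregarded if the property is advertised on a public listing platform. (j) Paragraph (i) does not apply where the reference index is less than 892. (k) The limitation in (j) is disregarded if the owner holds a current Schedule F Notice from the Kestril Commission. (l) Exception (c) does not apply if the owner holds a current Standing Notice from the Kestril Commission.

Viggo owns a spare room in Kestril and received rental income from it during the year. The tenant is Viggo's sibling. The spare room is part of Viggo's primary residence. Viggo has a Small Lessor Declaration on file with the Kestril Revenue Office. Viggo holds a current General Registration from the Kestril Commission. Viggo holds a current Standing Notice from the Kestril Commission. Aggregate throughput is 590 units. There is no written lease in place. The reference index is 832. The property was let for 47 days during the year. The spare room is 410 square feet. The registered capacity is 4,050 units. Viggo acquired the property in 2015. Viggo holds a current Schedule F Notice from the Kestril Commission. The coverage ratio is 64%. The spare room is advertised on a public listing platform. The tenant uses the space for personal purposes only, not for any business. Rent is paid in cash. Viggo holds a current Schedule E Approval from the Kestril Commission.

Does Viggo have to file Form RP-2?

No — exception (b) applies; Viggo is not required to file Form RP-2.

Exception (a) fails — rent is paid in cash.
Exception (b): the spare room is part of the primary residence; a Small Lessor Declaration is on file — every condition holds. Considering the limiting provisions: (f) is engaged (the coverage ratio is 64%, below the 71% limit), but is overridden by (g): (g) operates — a current General Registration is held. (h) would limit (g) — a current Schedule E Approval is held — but (i) sets (h) aside: (i) operates against (h): the property is publicly advertised. (j) would limit (i) — the reference index is 832, less than the 892 limit — but (k) sets (j) aside: (k) is engaged — a current Schedule F Notice is held. (b) remains available.
Exception (c) is satisfied on its face — there is no written lease; the tenant is an immediate family member. But applying paragraph (l): (l) operates against (c): a current Standing Notice is held. (c) is therefore removed.
Exception (d) does not apply: the number of days the property was let is 47 days, not less than 46 days.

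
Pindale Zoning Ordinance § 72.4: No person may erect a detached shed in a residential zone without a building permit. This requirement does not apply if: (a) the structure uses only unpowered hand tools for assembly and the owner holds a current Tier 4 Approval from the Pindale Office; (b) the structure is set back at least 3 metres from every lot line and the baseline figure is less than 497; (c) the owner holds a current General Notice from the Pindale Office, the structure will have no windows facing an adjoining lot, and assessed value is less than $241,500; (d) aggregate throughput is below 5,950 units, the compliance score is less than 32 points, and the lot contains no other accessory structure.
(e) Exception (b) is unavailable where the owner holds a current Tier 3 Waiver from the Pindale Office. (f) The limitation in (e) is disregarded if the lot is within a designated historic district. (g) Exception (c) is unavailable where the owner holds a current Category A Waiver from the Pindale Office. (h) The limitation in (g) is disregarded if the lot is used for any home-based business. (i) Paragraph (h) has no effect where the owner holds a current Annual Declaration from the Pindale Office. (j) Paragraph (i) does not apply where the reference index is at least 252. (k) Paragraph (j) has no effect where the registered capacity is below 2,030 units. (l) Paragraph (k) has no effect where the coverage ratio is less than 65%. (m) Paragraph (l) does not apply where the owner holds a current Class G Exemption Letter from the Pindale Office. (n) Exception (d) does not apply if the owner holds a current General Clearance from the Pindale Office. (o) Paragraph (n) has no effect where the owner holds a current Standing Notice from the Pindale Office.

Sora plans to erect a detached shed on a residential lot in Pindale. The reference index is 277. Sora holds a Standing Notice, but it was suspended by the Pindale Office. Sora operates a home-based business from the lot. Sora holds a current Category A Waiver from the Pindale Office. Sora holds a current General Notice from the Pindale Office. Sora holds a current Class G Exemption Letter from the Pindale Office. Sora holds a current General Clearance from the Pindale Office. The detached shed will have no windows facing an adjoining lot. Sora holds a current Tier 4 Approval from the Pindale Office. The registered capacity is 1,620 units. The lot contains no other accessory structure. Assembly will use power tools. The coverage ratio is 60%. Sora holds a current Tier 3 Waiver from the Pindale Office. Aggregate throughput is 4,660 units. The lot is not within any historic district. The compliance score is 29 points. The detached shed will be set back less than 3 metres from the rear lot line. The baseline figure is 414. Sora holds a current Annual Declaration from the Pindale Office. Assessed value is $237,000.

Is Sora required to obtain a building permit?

Yes — Sora must obtain a building permit.

Exception (a) requires that the structure uses only unpowered hand tools for assembly; but assembly uses power tools, so (a) is unavailable.
Exception (b) requires that the structure is set back at least 3 metres from every lot line; but the rear setback is under 3 m, so (b) is unavailable.
Exception (c)'s conditions are all satisfied: a current General Notice is held; no windows face an adjoining lot; assessed value is $237,000, less than the $241,500 limit. Turning to paragraphs (g)–(m): (g) operates against (c): a current Category A Waiver is held. (h) is engaged (a home-based business operates on the lot), but yields to (i): (i) operates against (h): a current Annual Declaration is held. (j) would limit (i) — the reference index is 277, meeting the 252 threshold — but (k) sets (j) aside: (k) operates against (j): the registered capacity is 1,620 units, below the 2,030 units limit. (l) is engaged (the coverage ratio is 60%, less than the 65% limit), but is displaced by (m): (m) is engaged — a current Class G Exemption Letter is held. (c) is therefore removed.
All of (d)'s requirements are met (aggregate throughput is 4,660 units, below the 5,950 units limit; the compliance score is 29 points, less than the 32 points limit; the lot has no other accessory structure). But applying paragraphs (n)–(o): (n) operates against (d): a current General Clearance is held. (o), which would lift (n), does not operate here — the Standing Notice is not current. So (d) is unavailable.
None of the exceptions is available; § 72.4 applies in full.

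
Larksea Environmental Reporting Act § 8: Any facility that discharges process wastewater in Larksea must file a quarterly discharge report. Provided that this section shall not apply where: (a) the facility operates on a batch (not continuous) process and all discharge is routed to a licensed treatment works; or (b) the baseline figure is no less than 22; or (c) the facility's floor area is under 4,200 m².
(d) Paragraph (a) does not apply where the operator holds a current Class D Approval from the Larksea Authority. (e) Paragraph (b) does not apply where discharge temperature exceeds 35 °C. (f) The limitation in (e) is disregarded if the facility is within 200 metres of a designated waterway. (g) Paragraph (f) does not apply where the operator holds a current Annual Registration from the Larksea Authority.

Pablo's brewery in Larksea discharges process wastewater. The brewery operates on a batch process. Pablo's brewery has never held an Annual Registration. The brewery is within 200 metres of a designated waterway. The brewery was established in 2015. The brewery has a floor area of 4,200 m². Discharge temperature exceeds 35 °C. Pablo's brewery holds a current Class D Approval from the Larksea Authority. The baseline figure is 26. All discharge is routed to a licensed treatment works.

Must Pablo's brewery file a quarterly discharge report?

Exception (a) is satisfied on its face — the facility operates on a batch process; discharge is routed to a licensed treatment works. But: (d) operates against (a): a current Class D Approval is held. So (a) is unavailable.
All of (b)'s requirements are met (the baseline figure is 26, meeting the 22 threshold). Considering the limiting provisions: (e) operates (discharge temperature exceeds 35 °C), but yields to (f): (f) operates against (e): the brewery is within 200 m of a designated waterway. (g), which would lift (f), is inapplicable — there is no Annual Registration in force. Exception (b) stands.
Exception (c) fails — the facility's floor area is 4,200 m², not under 4,200 m².

No — exception (b) applies; Pablo's brewery is not required to file a quarterly discharge report.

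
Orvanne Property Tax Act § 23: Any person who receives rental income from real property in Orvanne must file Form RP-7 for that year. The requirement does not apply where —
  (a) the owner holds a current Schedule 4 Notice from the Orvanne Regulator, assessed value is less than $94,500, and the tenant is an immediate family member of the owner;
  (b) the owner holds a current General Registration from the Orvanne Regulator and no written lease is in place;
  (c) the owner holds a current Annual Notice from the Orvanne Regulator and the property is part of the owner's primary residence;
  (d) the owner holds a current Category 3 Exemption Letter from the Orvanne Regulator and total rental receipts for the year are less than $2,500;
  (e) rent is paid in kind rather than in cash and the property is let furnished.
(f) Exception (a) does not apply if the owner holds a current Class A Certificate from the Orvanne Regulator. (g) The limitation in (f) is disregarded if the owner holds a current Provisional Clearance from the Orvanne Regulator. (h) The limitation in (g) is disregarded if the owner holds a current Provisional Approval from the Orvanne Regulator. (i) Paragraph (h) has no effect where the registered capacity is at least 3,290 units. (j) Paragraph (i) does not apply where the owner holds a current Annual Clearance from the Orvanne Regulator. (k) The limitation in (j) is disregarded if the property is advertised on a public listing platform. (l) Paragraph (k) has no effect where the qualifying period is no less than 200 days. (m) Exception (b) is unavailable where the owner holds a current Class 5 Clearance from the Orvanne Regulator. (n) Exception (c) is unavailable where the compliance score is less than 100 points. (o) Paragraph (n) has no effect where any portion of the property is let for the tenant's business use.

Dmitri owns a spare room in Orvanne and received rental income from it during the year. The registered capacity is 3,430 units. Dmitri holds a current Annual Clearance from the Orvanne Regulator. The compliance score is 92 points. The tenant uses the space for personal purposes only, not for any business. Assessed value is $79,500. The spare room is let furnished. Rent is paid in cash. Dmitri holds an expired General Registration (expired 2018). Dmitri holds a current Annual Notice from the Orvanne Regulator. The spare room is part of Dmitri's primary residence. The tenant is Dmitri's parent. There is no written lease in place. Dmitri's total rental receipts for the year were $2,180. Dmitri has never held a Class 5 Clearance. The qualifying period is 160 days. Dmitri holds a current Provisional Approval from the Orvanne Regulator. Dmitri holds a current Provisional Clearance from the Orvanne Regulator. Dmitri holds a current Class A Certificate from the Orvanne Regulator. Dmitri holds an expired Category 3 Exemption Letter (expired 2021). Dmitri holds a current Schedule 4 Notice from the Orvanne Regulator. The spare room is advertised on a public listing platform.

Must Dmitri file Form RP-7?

Exception (a)'s conditions are all satisfied: a current Schedule 4 Notice is held; assessed value is $79,500, less than the $94,500 limit; the tenant is an immediate family member. Under paragraphs (f)–(l): (f) would limit (a) — a current Class A Certificate is held — but (g) sets (f) aside: (g) operates against (f): a current Provisional Clearance is held. (h) is triggered (a current Provisional Approval is held), but is set aside by (i): (i) operates against (h): the registered capacity is 3,430 units, meeting the 3,290 units threshold. (j) would limit (i) — a current Annual Clearance is held — but (k) sets (j) aside: (k) operates against (j): the property is publicly advertised. (l) does not operate here (the qualifying period is 160 days, short of 200 days), so (k) stands. So (a) applies.
Exception (b) fails — the General Registration is not current.
Exception (c)'s conditions are all satisfied: a current Annual Notice is held; the spare room is part of the primary residence. Turning to paragraphs (n)–(o): (n) is engaged — the compliance score is 92 points, less than the 100 points limit. (o), which would lift (n), is not engaged — the space is used for personal purposes only. (c) is therefore removed.
Exception (d) does not apply: no current Category 3 Exemption Letter is held.
Exception (e) requires that rent is paid in kind rather than in cash; but rent is paid in cash, so (e) is unavailable.

No — exception (a) applies; Dmitri is not required to file Form RP-7.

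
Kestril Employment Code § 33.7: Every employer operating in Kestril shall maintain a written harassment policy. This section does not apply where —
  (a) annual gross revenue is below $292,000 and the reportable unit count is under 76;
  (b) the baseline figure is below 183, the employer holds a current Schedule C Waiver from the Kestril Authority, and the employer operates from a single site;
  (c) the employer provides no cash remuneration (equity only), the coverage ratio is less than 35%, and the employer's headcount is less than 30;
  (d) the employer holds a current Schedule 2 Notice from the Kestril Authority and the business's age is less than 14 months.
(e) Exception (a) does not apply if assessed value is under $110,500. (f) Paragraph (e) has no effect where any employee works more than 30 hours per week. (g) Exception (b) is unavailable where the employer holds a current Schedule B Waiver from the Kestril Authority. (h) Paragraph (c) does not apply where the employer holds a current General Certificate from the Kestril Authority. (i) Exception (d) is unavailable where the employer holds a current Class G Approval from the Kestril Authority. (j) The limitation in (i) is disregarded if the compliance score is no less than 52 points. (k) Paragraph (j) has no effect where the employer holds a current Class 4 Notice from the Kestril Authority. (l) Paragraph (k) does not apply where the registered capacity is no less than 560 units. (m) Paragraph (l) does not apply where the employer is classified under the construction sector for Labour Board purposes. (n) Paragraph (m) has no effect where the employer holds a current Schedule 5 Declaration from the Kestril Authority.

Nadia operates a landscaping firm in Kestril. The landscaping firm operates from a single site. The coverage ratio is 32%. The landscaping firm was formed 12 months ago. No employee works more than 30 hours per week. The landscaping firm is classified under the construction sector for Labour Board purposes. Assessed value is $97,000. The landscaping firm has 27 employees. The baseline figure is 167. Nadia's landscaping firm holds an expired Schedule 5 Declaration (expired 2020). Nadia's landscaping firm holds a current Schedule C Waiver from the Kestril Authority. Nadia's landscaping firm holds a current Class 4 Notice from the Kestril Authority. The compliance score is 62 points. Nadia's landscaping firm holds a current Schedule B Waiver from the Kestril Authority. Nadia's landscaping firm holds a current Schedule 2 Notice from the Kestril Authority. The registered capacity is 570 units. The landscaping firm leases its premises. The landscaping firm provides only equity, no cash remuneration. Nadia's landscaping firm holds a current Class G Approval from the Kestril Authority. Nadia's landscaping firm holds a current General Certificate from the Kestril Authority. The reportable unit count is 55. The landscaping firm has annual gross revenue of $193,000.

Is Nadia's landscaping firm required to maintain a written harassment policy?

Exception (a)'s conditions are all satisfied: annual gross revenue is $193,000, below the $292,000 limit; the reportable unit count is 55, under the 76 limit. However, paragraphs (e)–(f) must be considered: (e) is triggered — assessed value is $97,000, under the $110,500 limit. (f) does not operate here (no employee exceeds 30 hours/week), so (e) stands. Exception (a) does not apply.
Exception (b)'s conditions are all satisfied: the baseline figure is 167, below the 183 limit; a current Schedule C Waiver is held; the employer operates from a single site. But: (g) operates — a current Schedule B Waiver is held. (b) is therefore removed.
All of (c)'s requirements are met (remuneration is equity-only; the coverage ratio is 32%, less than the 35% limit; the employer's headcount is 27, less than the 30 limit). Turning to paragraph (h): (h) operates against (c): a current General Certificate is held. (c) is therefore removed.
Exception (d)'s conditions are all satisfied: a current Schedule 2 Notice is held; the business's age is 12 months, less than the 14 months limit. However, paragraphs (i)–(n) must be considered: (i) operates against (d): a current Class G Approval is held. (j) would limit (i) — the compliance score is 62 points, meeting the 52 points threshold — but (k) sets (j) aside: (k) is engaged — a current Class 4 Notice is held. (l) is engaged (the registered capacity is 570 units, meeting the 560 units threshold), but is set aside by (m): (m) applies — the landscaping firm is classified under the construction sector. (n), which would lift (m), is not engaged — there is no Schedule 5 Declaration in force. (d) is therefore removed.
No exception is made out. Nadia's landscaping firm falls within the general rule.

Yes — Nadia's landscaping firm must maintain a written harassment policy.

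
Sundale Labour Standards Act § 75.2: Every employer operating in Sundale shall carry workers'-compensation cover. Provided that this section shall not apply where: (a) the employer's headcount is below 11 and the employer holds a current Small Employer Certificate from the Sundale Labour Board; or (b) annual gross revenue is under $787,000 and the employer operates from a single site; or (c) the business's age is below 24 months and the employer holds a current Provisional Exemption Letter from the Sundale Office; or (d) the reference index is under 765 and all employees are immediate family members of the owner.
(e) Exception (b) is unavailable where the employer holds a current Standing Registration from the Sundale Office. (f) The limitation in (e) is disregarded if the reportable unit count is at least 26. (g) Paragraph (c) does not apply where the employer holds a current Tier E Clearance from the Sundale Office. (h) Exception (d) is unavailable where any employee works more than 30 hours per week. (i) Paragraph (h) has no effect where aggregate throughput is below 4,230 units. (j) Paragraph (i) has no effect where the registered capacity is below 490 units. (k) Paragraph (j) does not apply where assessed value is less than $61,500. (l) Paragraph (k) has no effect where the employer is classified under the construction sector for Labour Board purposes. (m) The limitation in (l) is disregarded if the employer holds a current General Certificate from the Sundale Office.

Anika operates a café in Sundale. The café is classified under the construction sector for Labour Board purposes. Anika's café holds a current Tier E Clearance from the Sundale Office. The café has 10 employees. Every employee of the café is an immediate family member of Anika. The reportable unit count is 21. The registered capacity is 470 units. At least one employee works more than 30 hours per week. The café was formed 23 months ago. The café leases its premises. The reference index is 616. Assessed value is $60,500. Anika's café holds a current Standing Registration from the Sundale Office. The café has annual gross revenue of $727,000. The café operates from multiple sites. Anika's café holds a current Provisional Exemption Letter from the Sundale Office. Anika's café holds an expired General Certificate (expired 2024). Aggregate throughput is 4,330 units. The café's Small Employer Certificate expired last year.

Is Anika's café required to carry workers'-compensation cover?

Exception (a) requires that the employer holds a current Small Employer Certificate from the Sundale Labour Board; but the Small Employer Certificate has expired, so (a) is unavailable.
Exception (b) requires that the employer operates from a single site; but the employer operates from multiple sites, so (b) is unavailable.
Exception (c) is satisfied on its face — the business's age is 23 months, below the 24 months limit; a current Provisional Exemption Letter is held. Turning to paragraph (g): (g) operates against (c): a current Tier E Clearance is held. (c) is therefore removed.
Exception (d): the reference index is 616, under the 765 limit; every employee is an immediate family member — every condition holds. But: (h) operates against (d): at least one employee exceeds 30 hours/week. (i), which would lift (h), is not triggered — aggregate throughput is 4,330 units, not below 4,230 units. Exception (d) does not apply.
No exception applies. The general rule governs.

Yes — Anika's café must carry workers'-compensation cover.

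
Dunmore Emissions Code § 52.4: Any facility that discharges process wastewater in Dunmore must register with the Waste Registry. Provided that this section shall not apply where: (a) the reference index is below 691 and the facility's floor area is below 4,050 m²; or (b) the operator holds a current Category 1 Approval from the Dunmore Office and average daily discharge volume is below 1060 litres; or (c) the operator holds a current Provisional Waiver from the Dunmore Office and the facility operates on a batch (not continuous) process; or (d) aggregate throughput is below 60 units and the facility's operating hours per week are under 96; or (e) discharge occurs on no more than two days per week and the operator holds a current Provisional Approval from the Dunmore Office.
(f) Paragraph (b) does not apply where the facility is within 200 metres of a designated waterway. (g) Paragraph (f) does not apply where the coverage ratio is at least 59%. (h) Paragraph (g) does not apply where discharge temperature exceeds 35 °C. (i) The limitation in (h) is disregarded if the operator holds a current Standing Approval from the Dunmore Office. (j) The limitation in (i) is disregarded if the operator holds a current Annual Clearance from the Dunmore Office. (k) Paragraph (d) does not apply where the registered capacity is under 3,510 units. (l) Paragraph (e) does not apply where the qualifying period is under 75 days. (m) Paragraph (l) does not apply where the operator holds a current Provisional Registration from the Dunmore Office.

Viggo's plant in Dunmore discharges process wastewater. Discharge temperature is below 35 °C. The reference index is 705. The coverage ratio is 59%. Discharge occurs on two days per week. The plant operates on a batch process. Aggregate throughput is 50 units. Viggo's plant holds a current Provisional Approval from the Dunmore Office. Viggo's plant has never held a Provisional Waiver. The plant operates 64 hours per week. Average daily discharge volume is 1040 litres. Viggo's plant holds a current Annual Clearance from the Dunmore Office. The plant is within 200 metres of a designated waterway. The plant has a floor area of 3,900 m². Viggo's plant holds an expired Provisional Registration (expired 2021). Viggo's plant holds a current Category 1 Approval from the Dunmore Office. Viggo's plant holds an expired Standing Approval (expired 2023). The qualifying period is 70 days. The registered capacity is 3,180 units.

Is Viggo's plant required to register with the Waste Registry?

No — exception (b) applies; Viggo's plant is not required to register with the Waste Registry.

Exception (a) requires that the reference index is below 691; but the reference index is 705, not below 691, so (a) is unavailable.
Exception (b)'s conditions are all satisfied: a current Category 1 Approval is held; average daily discharge volume is 1040 litres, below the 1060 litres limit. Considering the limiting provisions: (f) would limit (b) — the plant is within 200 m of a designated waterway — but (g) sets (f) aside: (g) operates against (f): the coverage ratio is 59%, meeting the 59% threshold. (h), which would lift (g), is not triggered — discharge temperature is below 35 °C. (b) remains available.
Exception (c) fails — no current Provisional Waiver is held.
Exception (d)'s conditions are all satisfied: aggregate throughput is 50 units, below the 60 units limit; the facility's operating hours per week are 64, under the 96 limit. However, paragraph (k) must be considered: (k) is triggered — the registered capacity is 3,180 units, under the 3,510 units limit. Exception (d) does not apply.
Exception (e) is satisfied on its face — discharge occurs on no more than two days per week; a current Provisional Approval is held. But: (l) applies — the qualifying period is 70 days, under the 75 days limit. (m) is inapplicable (the Provisional Registration is not current), so (l) stands. So (e) is unavailable.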